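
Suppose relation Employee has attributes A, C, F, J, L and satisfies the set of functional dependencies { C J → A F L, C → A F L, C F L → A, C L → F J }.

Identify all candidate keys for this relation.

Attribute C never appears on the right-hand side of any dependency, so C must belong to every candidate key.
{C}⁺ = {A, C, F, J, L}, which is all of the schema, so {C} is the only candidate key.

{C}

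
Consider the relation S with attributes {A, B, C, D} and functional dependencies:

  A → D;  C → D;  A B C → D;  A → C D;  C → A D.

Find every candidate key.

{A, B}⁺: A→D adds D; A→CD adds C → {A, B, C, D}.
{B, C}⁺: C→D adds D; C→AD adds A → {A, B, C, D}.
Any other superkey contains one of these as a subset, so there are no further candidate keys.

{A, B}; {B, C}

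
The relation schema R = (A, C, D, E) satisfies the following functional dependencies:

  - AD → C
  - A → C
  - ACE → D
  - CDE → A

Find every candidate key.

{A, E}⁺: A→C adds C; ACE→D adds D → {A, C, D, E}. Minimal: {E}⁺ = {E}; {A}⁺ = {A, C} — none reach the full schema.
{C, D, E}⁺: CDE→A adds A → {A, C, D, E}. Minimal: {D, E}⁺ = {D, E}; {C, E}⁺ = {C, E}; {C, D}⁺ = {C, D} — none reach the full schema.
Any other superkey contains one of these as a subset, so there are no further candidate keys.

(A, E); (C, D, E)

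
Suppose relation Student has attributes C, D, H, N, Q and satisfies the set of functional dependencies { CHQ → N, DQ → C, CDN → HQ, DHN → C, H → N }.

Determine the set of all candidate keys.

Attribute D never appears on the right-hand side of any dependency, so D must belong to every candidate key.
{D}⁺ = {D}, which is not all of the schema, so we must add further attributes.
{D, H}⁺: H→N adds N; DHN→C adds C; CDN→HQ adds Q → {C, D, H, N, Q}. Minimal: {H}⁺ = {H, N}; {D}⁺ = {D} — none reach the full schema.
{C, D, N}⁺: CDN→HQ adds H, Q → {C, D, H, N, Q}. Minimal: {D, N}⁺ = {D, N}; {C, N}⁺ = {C, N}; {C, D}⁺ = {C, D} — none reach the full schema.
{D, N, Q}⁺: DQ→C adds C; CDN→HQ adds H → {C, D, H, N, Q}. Minimal: {N, Q}⁺ = {N, Q}; {D, Q}⁺ = {C, D, Q}; {D, N}⁺ = {D, N} — none reach the full schema.
Any other superkey contains one of these as a subset, so there are no further candidate keys.

{D, H}, {C, D, N}, {D, N, Q}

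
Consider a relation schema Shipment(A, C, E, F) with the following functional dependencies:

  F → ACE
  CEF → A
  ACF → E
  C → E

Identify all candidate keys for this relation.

{F}

{F}⁺: F→ACE adds A, C, E → {A, C, E, F}.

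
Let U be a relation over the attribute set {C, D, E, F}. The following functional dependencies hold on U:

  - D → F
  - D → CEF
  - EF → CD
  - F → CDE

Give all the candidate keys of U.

{D}, {F}

{D}⁺: D→F adds F; D→CEF adds C, E → {C, D, E, F}.
{F}⁺: F→CDE adds C, D, E → {C, D, E, F}.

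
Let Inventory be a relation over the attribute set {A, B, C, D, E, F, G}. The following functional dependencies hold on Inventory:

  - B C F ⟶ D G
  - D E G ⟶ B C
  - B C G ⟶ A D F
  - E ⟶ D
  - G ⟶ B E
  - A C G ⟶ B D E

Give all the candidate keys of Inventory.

{G}⁺: G→BE adds B, E; E→D adds D; DEG→BC adds C; BCG→ADF adds A, F → {A, B, C, D, E, F, G}.
{B, C, F}⁺: BCF→DG adds D, G; BCG→ADF adds A; G→BE adds E → {A, B, C, D, E, F, G}. Minimal: {C, F}⁺ = {C, F}; {B, F}⁺ = {B, F}; {B, C}⁺ = {B, C} — none reach the full schema.
Any other superkey contains one of these as a subset, so there are no further candidate keys.

{G}, {B, C, F}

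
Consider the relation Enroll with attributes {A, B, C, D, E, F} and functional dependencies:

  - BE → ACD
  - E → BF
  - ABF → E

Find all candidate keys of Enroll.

{E}, {A, B, F}

{E}⁺: E→BF adds B, F; BE→ACD adds A, C, D → {A, B, C, D, E, F}.
{A, B, F}⁺: ABF→E adds E; BE→ACD adds C, D → {A, B, C, D, E, F}. Minimal: {B, F}⁺ = {B, F}; {A, F}⁺ = {A, F}; {A, B}⁺ = {A, B} — none reach the full schema.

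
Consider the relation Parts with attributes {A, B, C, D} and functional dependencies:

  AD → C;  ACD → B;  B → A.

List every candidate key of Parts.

{A, D}, {B, D}

Attribute D never appears on the right-hand side of any dependency, so D must belong to every candidate key.
{D}⁺ = {D}, which is not all of the schema, so we must add further attributes.
{A, D}⁺: AD→C adds C; ACD→B adds B → {A, B, C, D}. Minimal: {D}⁺ = {D}; {A}⁺ = {A} — none reach the full schema.
{B, D}⁺: B→A adds A; AD→C adds C → {A, B, C, D}. Minimal: {D}⁺ = {D}; {B}⁺ = {A, B} — none reach the full schema.
Any other superkey contains one of these as a subset, so there are no further candidate keys.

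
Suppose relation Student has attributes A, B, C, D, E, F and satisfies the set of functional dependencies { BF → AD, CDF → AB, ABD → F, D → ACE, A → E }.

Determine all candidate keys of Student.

{B, D}⁺: D→ACE adds A, C, E; ABD→F adds F → {A, B, C, D, E, F}. Minimal: {D}⁺ = {A, C, D, E}; {B}⁺ = {B} — none reach the full schema.
{B, F}⁺: BF→AD adds A, D; D→ACE adds C, E → {A, B, C, D, E, F}. Minimal: {F}⁺ = {F}; {B}⁺ = {B} — none reach the full schema.
{D, F}⁺: D→ACE adds A, C, E; CDF→AB adds B → {A, B, C, D, E, F}. Minimal: {F}⁺ = {F}; {D}⁺ = {A, C, D, E} — none reach the full schema.
Any other superkey contains one of these as a subset, so there are no further candidate keys.

{B, D}, {B, F}, {D, F}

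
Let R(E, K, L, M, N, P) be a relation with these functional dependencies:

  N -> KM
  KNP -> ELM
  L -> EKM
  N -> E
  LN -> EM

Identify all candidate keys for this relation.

Attributes N, P never appear on any right-hand side, so every candidate key must contain {N, P}.
{N, P}⁺ = {E, K, L, M, N, P}, which is all of the schema, so {N, P} is the only candidate key.

NP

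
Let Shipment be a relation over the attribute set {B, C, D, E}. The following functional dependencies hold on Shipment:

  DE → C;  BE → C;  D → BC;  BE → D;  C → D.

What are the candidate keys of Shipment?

Attribute E never appears on the right-hand side of any dependency, so E must belong to every candidate key.
{E}⁺ = {E}, which is not all of the schema, so we must add further attributes.
{B, E}⁺: BE→C adds C; BE→D adds D → {B, C, D, E}. Minimal: {E}⁺ = {E}; {B}⁺ = {B} — none reach the full schema.
{C, E}⁺: C→D adds D; D→BC adds B → {B, C, D, E}. Minimal: {E}⁺ = {E}; {C}⁺ = {B, C, D} — none reach the full schema.
{D, E}⁺: DE→C adds C; D→BC adds B → {B, C, D, E}. Minimal: {E}⁺ = {E}; {D}⁺ = {B, C, D} — none reach the full schema.

(B, E), (C, E), (D, E)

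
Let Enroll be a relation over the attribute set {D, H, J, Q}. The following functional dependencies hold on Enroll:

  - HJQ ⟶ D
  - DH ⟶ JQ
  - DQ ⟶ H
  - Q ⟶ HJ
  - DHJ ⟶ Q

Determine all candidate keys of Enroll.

Q, DH

{Q}⁺: Q→HJ adds H, J; HJQ→D adds D → {D, H, J, Q}.
{D, H}⁺: DH→JQ adds J, Q → {D, H, J, Q}. Minimal: {H}⁺ = {H}; {D}⁺ = {D} — none reach the full schema.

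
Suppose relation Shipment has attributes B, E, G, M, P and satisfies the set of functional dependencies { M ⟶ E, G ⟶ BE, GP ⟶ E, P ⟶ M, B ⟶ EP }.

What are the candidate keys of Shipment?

(G)

Attribute G never appears on the right-hand side of any dependency, so G must belong to every candidate key.
{G}⁺ = {B, E, G, M, P}, which is all of the schema, so {G} is the only candidate key.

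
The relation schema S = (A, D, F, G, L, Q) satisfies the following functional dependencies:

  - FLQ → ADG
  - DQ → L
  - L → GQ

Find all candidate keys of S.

{F, L}⁺: L→GQ adds G, Q; FLQ→ADG adds A, D → {A, D, F, G, L, Q}.
{D, F, Q}⁺: DQ→L adds L; L→GQ adds G; FLQ→ADG adds A → {A, D, F, G, L, Q}.

FL, DFQ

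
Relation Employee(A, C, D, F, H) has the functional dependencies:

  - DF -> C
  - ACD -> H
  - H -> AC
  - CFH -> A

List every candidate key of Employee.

{A, D, F}, {D, F, H}

Attributes D, F never appear on any right-hand side, so every candidate key must contain {D, F}.
{D, F}⁺ = {C, D, F}, which is not all of the schema, so we must add further attributes.
{A, D, F}⁺: DF→C adds C; ACD→H adds H → {A, C, D, F, H}.
{D, F, H}⁺: DF→C adds C; H→AC adds A → {A, C, D, F, H}.
Any other superkey contains one of these as a subset, so there are no further candidate keys.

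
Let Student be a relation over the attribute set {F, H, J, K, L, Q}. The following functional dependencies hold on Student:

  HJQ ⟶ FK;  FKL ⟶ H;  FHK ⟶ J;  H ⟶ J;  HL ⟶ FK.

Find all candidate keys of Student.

Attributes L, Q never appear on any right-hand side, so every candidate key must contain {L, Q}.
{L, Q}⁺ = {L, Q}, which is not all of the schema, so we must add further attributes.
{H, L, Q}⁺: H→J adds J; HL→FK adds F, K → {F, H, J, K, L, Q}.
{F, K, L, Q}⁺: FKL→H adds H; FHK→J adds J → {F, H, J, K, L, Q}.
Any other superkey contains one of these as a subset, so there are no further candidate keys.

{H, L, Q}; {F, K, L, Q}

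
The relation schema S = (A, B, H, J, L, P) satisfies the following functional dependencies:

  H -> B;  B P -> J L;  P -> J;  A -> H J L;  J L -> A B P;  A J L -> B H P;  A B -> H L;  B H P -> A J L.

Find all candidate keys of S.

A; BP; HP; JL; LP

{A}⁺: A→HJL adds H, J, L; JL→ABP adds B, P → {A, B, H, J, L, P}.
{B, P}⁺: BP→JL adds J, L; JL→ABP adds A; AJL→BHP adds H → {A, B, H, J, L, P}. Minimal: {P}⁺ = {J, P}; {B}⁺ = {B} — none reach the full schema.
{H, P}⁺: H→B adds B; BP→JL adds J, L; JL→ABP adds A → {A, B, H, J, L, P}. Minimal: {P}⁺ = {J, P}; {H}⁺ = {B, H} — none reach the full schema.
{J, L}⁺: JL→ABP adds A, B, P; AJL→BHP adds H → {A, B, H, J, L, P}. Minimal: {L}⁺ = {L}; {J}⁺ = {J} — none reach the full schema.
{L, P}⁺: P→J adds J; JL→ABP adds A, B; AJL→BHP adds H → {A, B, H, J, L, P}. Minimal: {P}⁺ = {J, P}; {L}⁺ = {L} — none reach the full schema.
Any other superkey contains one of these as a subset, so there are no further candidate keys.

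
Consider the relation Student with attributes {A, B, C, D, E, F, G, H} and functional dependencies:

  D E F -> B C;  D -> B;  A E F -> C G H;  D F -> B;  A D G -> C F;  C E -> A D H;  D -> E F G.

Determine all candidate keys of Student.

{D}⁺: D→B adds B; D→EFG adds E, F, G; DEF→BC adds C; CE→ADH adds A, H → {A, B, C, D, E, F, G, H}.
{C, E}⁺: CE→ADH adds A, D, H; D→EFG adds F, G; DEF→BC adds B → {A, B, C, D, E, F, G, H}. Minimal: {E}⁺ = {E}; {C}⁺ = {C} — none reach the full schema.
{A, E, F}⁺: AEF→CGH adds C, G, H; CE→ADH adds D; DEF→BC adds B → {A, B, C, D, E, F, G, H}. Minimal: {E, F}⁺ = {E, F}; {A, F}⁺ = {A, F}; {A, E}⁺ = {A, E} — none reach the full schema.
Any other superkey contains one of these as a subset, so there are no further candidate keys.

(D), (C, E), (A, E, F)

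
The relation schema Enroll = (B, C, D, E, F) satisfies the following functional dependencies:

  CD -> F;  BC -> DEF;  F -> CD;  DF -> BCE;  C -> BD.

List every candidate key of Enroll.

{C}, {F}

{C}⁺: C→BD adds B, D; CD→F adds F; BC→DEF adds E → {B, C, D, E, F}.
{F}⁺: F→CD adds C, D; DF→BCE adds B, E → {B, C, D, E, F}.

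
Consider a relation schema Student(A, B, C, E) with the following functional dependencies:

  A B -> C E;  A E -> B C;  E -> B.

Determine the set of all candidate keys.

{A, B}, {A, E}

{A, B}⁺: AB→CE adds C, E → {A, B, C, E}.
{A, E}⁺: AE→BC adds B, C → {A, B, C, E}.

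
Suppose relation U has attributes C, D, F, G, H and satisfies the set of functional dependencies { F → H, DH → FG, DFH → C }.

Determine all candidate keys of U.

Attribute D never appears on the right-hand side of any dependency, so D must belong to every candidate key.
{D}⁺ = {D}, which is not all of the schema, so we must add further attributes.
{D, F}⁺: F→H adds H; DH→FG adds G; DFH→C adds C → {C, D, F, G, H}.
{D, H}⁺: DH→FG adds F, G; DFH→C adds C → {C, D, F, G, H}.

DF; DH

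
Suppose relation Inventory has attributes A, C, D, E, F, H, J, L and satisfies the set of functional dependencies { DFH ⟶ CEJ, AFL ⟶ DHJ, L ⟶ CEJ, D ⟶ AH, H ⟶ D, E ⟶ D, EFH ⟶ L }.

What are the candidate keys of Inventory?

Attribute F never appears on the right-hand side of any dependency, so F must belong to every candidate key.
{F}⁺ = {F}, which is not all of the schema, so we must add further attributes.
{D, F}⁺: D→AH adds A, H; DFH→CEJ adds C, E, J; EFH→L adds L → {A, C, D, E, F, H, J, L}.
{E, F}⁺: E→D adds D; D→AH adds A, H; EFH→L adds L; DFH→CEJ adds C, J → {A, C, D, E, F, H, J, L}.
{F, H}⁺: H→D adds D; DFH→CEJ adds C, E, J; D→AH adds A; EFH→L adds L → {A, C, D, E, F, H, J, L}.
{F, L}⁺: L→CEJ adds C, E, J; E→D adds D; D→AH adds A, H → {A, C, D, E, F, H, J, L}.
Any other superkey contains one of these as a subset, so there are no further candidate keys.

{D, F}, {E, F}, {F, H}, {F, L}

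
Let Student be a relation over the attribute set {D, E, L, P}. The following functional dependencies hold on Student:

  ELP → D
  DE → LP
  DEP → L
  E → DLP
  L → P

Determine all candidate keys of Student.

E

Attribute E never appears on the right-hand side of any dependency, so E must belong to every candidate key.
{E}⁺ = {D, E, L, P}, which is all of the schema, so {E} is the only candidate key.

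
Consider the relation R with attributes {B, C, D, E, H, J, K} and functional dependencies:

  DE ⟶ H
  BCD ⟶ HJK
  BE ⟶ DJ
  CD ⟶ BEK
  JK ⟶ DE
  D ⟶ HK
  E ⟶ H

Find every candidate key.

{C, D}⁺: CD→BEK adds B, E, K; D→HK adds H; BCD→HJK adds J → {B, C, D, E, H, J, K}. Minimal: {D}⁺ = {D, H, K}; {C}⁺ = {C} — none reach the full schema.
{B, C, E}⁺: BE→DJ adds D, J; CD→BEK adds K; D→HK adds H → {B, C, D, E, H, J, K}. Minimal: {C, E}⁺ = {C, E, H}; {B, E}⁺ = {B, D, E, H, J, K}; {B, C}⁺ = {B, C} — none reach the full schema.
{C, J, K}⁺: JK→DE adds D, E; D→HK adds H; CD→BEK adds B → {B, C, D, E, H, J, K}. Minimal: {J, K}⁺ = {D, E, H, J, K}; {C, K}⁺ = {C, K}; {C, J}⁺ = {C, J} — none reach the full schema.
Any other superkey contains one of these as a subset, so there are no further candidate keys.

{C, D}, {B, C, E}, {C, J, K}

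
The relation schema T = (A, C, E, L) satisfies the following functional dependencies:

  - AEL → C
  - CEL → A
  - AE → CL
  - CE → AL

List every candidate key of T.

Attribute E never appears on the right-hand side of any dependency, so E must belong to every candidate key.
{E}⁺ = {E}, which is not all of the schema, so we must add further attributes.
{A, E}⁺: AE→CL adds C, L → {A, C, E, L}. Minimal: {E}⁺ = {E}; {A}⁺ = {A} — none reach the full schema.
{C, E}⁺: CE→AL adds A, L → {A, C, E, L}. Minimal: {E}⁺ = {E}; {C}⁺ = {C} — none reach the full schema.

AE, CE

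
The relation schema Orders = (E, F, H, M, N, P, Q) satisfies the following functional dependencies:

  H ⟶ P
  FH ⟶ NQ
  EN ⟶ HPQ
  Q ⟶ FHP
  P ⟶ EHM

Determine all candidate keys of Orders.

(Q), (E, N), (F, H), (F, P), (H, N), (N, P)

{Q}⁺: Q→FHP adds F, H, P; P→EHM adds E, M; FH→NQ adds N → {E, F, H, M, N, P, Q}.
{E, N}⁺: EN→HPQ adds H, P, Q; Q→FHP adds F; P→EHM adds M → {E, F, H, M, N, P, Q}. Minimal: {N}⁺ = {N}; {E}⁺ = {E} — none reach the full schema.
{F, H}⁺: H→P adds P; FH→NQ adds N, Q; P→EHM adds E, M → {E, F, H, M, N, P, Q}. Minimal: {H}⁺ = {E, H, M, P}; {F}⁺ = {F} — none reach the full schema.
{F, P}⁺: P→EHM adds E, H, M; FH→NQ adds N, Q → {E, F, H, M, N, P, Q}. Minimal: {P}⁺ = {E, H, M, P}; {F}⁺ = {F} — none reach the full schema.
{H, N}⁺: H→P adds P; P→EHM adds E, M; EN→HPQ adds Q; Q→FHP adds F → {E, F, H, M, N, P, Q}. Minimal: {N}⁺ = {N}; {H}⁺ = {E, H, M, P} — none reach the full schema.
{N, P}⁺: P→EHM adds E, H, M; EN→HPQ adds Q; Q→FHP adds F → {E, F, H, M, N, P, Q}. Minimal: {P}⁺ = {E, H, M, P}; {N}⁺ = {N} — none reach the full schema.
Any other superkey contains one of these as a subset, so there are no further candidate keys.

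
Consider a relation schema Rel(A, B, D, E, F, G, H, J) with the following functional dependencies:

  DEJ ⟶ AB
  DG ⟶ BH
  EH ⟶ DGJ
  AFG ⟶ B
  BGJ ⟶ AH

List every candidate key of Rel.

Attributes E, F never appear on any right-hand side, so every candidate key must contain {E, F}.
{E, F}⁺ = {E, F}, which is not all of the schema, so we must add further attributes.
{E, F, H}⁺: EH→DGJ adds D, G, J; DEJ→AB adds A, B → {A, B, D, E, F, G, H, J}. Minimal: {F, H}⁺ = {F, H}; {E, H}⁺ = {A, B, D, E, G, H, J}; {E, F}⁺ = {E, F} — none reach the full schema.
{D, E, F, G}⁺: DG→BH adds B, H; EH→DGJ adds J; BGJ→AH adds A → {A, B, D, E, F, G, H, J}. Minimal: {E, F, G}⁺ = {E, F, G}; {D, F, G}⁺ = {B, D, F, G, H}; {D, E, G}⁺ = {A, B, D, E, G, H, J}; … — none reach the full schema.
{A, E, F, G, J}⁺: AFG→B adds B; BGJ→AH adds H; EH→DGJ adds D → {A, B, D, E, F, G, H, J}. Minimal: {E, F, G, J}⁺ = {E, F, G, J}; {A, F, G, J}⁺ = {A, B, F, G, H, J}; {A, E, G, J}⁺ = {A, E, G, J}; … — none reach the full schema.
{B, E, F, G, J}⁺: BGJ→AH adds A, H; EH→DGJ adds D → {A, B, D, E, F, G, H, J}. Minimal: {E, F, G, J}⁺ = {E, F, G, J}; {B, F, G, J}⁺ = {A, B, F, G, H, J}; {B, E, G, J}⁺ = {A, B, D, E, G, H, J}; … — none reach the full schema.
Any other superkey contains one of these as a subset, so there are no further candidate keys.

EFH, DEFG, AEFGJ, BEFGJ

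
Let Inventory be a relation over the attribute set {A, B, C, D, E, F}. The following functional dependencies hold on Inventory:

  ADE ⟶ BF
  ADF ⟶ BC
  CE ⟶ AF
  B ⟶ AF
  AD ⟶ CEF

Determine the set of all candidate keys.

Attribute D never appears on the right-hand side of any dependency, so D must belong to every candidate key.
{D}⁺ = {D}, which is not all of the schema, so we must add further attributes.
{A, D}⁺: AD→CEF adds C, E, F; ADE→BF adds B → {A, B, C, D, E, F}.
{B, D}⁺: B→AF adds A, F; AD→CEF adds C, E → {A, B, C, D, E, F}.
{C, D, E}⁺: CE→AF adds A, F; ADE→BF adds B → {A, B, C, D, E, F}.
Any other superkey contains one of these as a subset, so there are no further candidate keys.

{A, D}, {B, D}, {C, D, E}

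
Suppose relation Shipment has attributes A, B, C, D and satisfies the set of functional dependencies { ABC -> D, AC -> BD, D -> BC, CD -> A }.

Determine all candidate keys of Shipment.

(D), (A, C)

{D}⁺: D→BC adds B, C; CD→A adds A → {A, B, C, D}.
{A, C}⁺: AC→BD adds B, D → {A, B, C, D}.
Any other superkey contains one of these as a subset, so there are no further candidate keys.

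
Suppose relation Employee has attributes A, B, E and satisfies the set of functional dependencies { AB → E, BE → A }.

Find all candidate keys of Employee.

AB, BE

Attribute B never appears on the right-hand side of any dependency, so B must belong to every candidate key.
{B}⁺ = {B}, which is not all of the schema, so we must add further attributes.
{A, B}⁺: AB→E adds E → {A, B, E}. Minimal: {B}⁺ = {B}; {A}⁺ = {A} — none reach the full schema.
{B, E}⁺: BE→A adds A → {A, B, E}. Minimal: {E}⁺ = {E}; {B}⁺ = {B} — none reach the full schema.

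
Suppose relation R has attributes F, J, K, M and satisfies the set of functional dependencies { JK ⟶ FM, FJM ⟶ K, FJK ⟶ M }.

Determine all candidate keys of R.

{J, K}, {F, J, M}

Attribute J never appears on the right-hand side of any dependency, so J must belong to every candidate key.
{J}⁺ = {J}, which is not all of the schema, so we must add further attributes.
{J, K}⁺: JK→FM adds F, M → {F, J, K, M}. Minimal: {K}⁺ = {K}; {J}⁺ = {J} — none reach the full schema.
{F, J, M}⁺: FJM→K adds K → {F, J, K, M}. Minimal: {J, M}⁺ = {J, M}; {F, M}⁺ = {F, M}; {F, J}⁺ = {F, J} — none reach the full schema.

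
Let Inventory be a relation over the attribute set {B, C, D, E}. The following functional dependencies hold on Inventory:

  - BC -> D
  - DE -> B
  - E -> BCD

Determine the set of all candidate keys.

Attribute E never appears on the right-hand side of any dependency, so E must belong to every candidate key.
{E}⁺ = {B, C, D, E}, which is all of the schema, so {E} is the only candidate key.

E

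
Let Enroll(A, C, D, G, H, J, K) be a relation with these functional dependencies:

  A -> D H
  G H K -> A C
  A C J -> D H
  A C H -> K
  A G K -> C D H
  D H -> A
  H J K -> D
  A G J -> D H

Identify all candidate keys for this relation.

(A, C, G, J), (A, G, J, K), (G, H, J, K), (C, D, G, H, J)

Attributes G, J never appear on any right-hand side, so every candidate key must contain {G, J}.
{G, J}⁺ = {G, J}, which is not all of the schema, so we must add further attributes.
{A, C, G, J}⁺: A→DH adds D, H; ACH→K adds K → {A, C, D, G, H, J, K}. Minimal: {C, G, J}⁺ = {C, G, J}; {A, G, J}⁺ = {A, D, G, H, J}; {A, C, J}⁺ = {A, C, D, H, J, K}; … — none reach the full schema.
{A, G, J, K}⁺: A→DH adds D, H; GHK→AC adds C → {A, C, D, G, H, J, K}. Minimal: {G, J, K}⁺ = {G, J, K}; {A, J, K}⁺ = {A, D, H, J, K}; {A, G, K}⁺ = {A, C, D, G, H, K}; … — none reach the full schema.
{G, H, J, K}⁺: GHK→AC adds A, C; ACJ→DH adds D → {A, C, D, G, H, J, K}. Minimal: {H, J, K}⁺ = {A, D, H, J, K}; {G, J, K}⁺ = {G, J, K}; {G, H, K}⁺ = {A, C, D, G, H, K}; … — none reach the full schema.
{C, D, G, H, J}⁺: DH→A adds A; ACH→K adds K → {A, C, D, G, H, J, K}. Minimal: {D, G, H, J}⁺ = {A, D, G, H, J}; {C, G, H, J}⁺ = {C, G, H, J}; {C, D, H, J}⁺ = {A, C, D, H, J, K}; … — none reach the full schema.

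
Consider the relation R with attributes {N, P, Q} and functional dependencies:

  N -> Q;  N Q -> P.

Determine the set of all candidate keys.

{N}

Attribute N never appears on the right-hand side of any dependency, so N must belong to every candidate key.
{N}⁺ = {N, P, Q}, which is all of the schema, so {N} is the only candidate key.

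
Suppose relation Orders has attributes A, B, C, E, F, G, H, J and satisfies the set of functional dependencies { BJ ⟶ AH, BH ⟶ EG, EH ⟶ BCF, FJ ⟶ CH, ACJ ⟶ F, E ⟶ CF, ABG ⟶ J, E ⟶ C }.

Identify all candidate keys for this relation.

{B, J}⁺: BJ→AH adds A, H; BH→EG adds E, G; EH→BCF adds C, F → {A, B, C, E, F, G, H, J}.
{E, J}⁺: E→CF adds C, F; FJ→CH adds H; EH→BCF adds B; BJ→AH adds A; BH→EG adds G → {A, B, C, E, F, G, H, J}.
{A, B, G}⁺: ABG→J adds J; BJ→AH adds H; BH→EG adds E; EH→BCF adds C, F → {A, B, C, E, F, G, H, J}.
{A, B, H}⁺: BH→EG adds E, G; EH→BCF adds C, F; ABG→J adds J → {A, B, C, E, F, G, H, J}.
{A, E, H}⁺: EH→BCF adds B, C, F; BH→EG adds G; ABG→J adds J → {A, B, C, E, F, G, H, J}.

BJ, EJ, ABG, ABH, AEH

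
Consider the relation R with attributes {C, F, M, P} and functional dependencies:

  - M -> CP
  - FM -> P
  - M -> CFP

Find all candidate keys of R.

{M}⁺: M→CP adds C, P; M→CFP adds F → {C, F, M, P}.
No other minimal superkey exists.

M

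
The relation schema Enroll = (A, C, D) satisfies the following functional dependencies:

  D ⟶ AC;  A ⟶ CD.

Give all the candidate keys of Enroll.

A, D

{A}⁺: A→CD adds C, D → {A, C, D}.
{D}⁺: D→AC adds A, C → {A, C, D}.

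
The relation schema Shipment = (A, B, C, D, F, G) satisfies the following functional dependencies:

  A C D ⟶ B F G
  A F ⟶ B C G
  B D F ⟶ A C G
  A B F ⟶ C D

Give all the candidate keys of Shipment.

{A, F}⁺: AF→BCG adds B, C, G; ABF→CD adds D → {A, B, C, D, F, G}.
{A, C, D}⁺: ACD→BFG adds B, F, G → {A, B, C, D, F, G}.
{B, D, F}⁺: BDF→ACG adds A, C, G → {A, B, C, D, F, G}.
Any other superkey contains one of these as a subset, so there are no further candidate keys.

AF, ACD, BDF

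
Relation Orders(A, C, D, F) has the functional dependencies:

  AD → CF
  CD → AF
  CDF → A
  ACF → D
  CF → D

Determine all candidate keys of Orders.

{A, D}; {C, D}; {C, F}

{A, D}⁺: AD→CF adds C, F → {A, C, D, F}. Minimal: {D}⁺ = {D}; {A}⁺ = {A} — none reach the full schema.
{C, D}⁺: CD→AF adds A, F → {A, C, D, F}. Minimal: {D}⁺ = {D}; {C}⁺ = {C} — none reach the full schema.
{C, F}⁺: CF→D adds D; CD→AF adds A → {A, C, D, F}. Minimal: {F}⁺ = {F}; {C}⁺ = {C} — none reach the full schema.
Any other superkey contains one of these as a subset, so there are no further candidate keys.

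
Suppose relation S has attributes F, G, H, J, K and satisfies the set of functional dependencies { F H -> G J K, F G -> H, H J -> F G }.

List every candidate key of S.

{F, G}⁺: FG→H adds H; FH→GJK adds J, K → {F, G, H, J, K}. Minimal: {G}⁺ = {G}; {F}⁺ = {F} — none reach the full schema.
{F, H}⁺: FH→GJK adds G, J, K → {F, G, H, J, K}. Minimal: {H}⁺ = {H}; {F}⁺ = {F} — none reach the full schema.
{H, J}⁺: HJ→FG adds F, G; FH→GJK adds K → {F, G, H, J, K}. Minimal: {J}⁺ = {J}; {H}⁺ = {H} — none reach the full schema.
Any other superkey contains one of these as a subset, so there are no further candidate keys.

{F, G}; {F, H}; {H, J}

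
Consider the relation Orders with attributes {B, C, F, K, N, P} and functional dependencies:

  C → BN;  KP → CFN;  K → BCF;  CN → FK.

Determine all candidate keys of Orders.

{C, P}, {K, P}

Attribute P never appears on the right-hand side of any dependency, so P must belong to every candidate key.
{P}⁺ = {P}, which is not all of the schema, so we must add further attributes.
{C, P}⁺: C→BN adds B, N; CN→FK adds F, K → {B, C, F, K, N, P}. Minimal: {P}⁺ = {P}; {C}⁺ = {B, C, F, K, N} — none reach the full schema.
{K, P}⁺: KP→CFN adds C, F, N; K→BCF adds B → {B, C, F, K, N, P}. Minimal: {P}⁺ = {P}; {K}⁺ = {B, C, F, K, N} — none reach the full schema.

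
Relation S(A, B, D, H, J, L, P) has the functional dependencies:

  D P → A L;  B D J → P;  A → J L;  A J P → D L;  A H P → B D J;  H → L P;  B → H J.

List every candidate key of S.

(A, B), (A, H), (B, D), (D, H)

{A, B}⁺: A→JL adds J, L; B→HJ adds H; H→LP adds P; AJP→DL adds D → {A, B, D, H, J, L, P}. Minimal: {B}⁺ = {B, H, J, L, P}; {A}⁺ = {A, J, L} — none reach the full schema.
{A, H}⁺: A→JL adds J, L; H→LP adds P; AJP→DL adds D; AHP→BDJ adds B → {A, B, D, H, J, L, P}. Minimal: {H}⁺ = {H, L, P}; {A}⁺ = {A, J, L} — none reach the full schema.
{B, D}⁺: B→HJ adds H, J; BDJ→P adds P; H→LP adds L; DP→AL adds A → {A, B, D, H, J, L, P}. Minimal: {D}⁺ = {D}; {B}⁺ = {B, H, J, L, P} — none reach the full schema.
{D, H}⁺: H→LP adds L, P; DP→AL adds A; A→JL adds J; AHP→BDJ adds B → {A, B, D, H, J, L, P}. Minimal: {H}⁺ = {H, L, P}; {D}⁺ = {D} — none reach the full schema.
Any other superkey contains one of these as a subset, so there are no further candidate keys.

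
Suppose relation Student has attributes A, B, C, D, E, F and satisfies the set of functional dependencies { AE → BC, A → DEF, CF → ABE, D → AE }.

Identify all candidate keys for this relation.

{A}⁺: A→DEF adds D, E, F; AE→BC adds B, C → {A, B, C, D, E, F}.
{D}⁺: D→AE adds A, E; AE→BC adds B, C; A→DEF adds F → {A, B, C, D, E, F}.
{C, F}⁺: CF→ABE adds A, B, E; A→DEF adds D → {A, B, C, D, E, F}. Minimal: {F}⁺ = {F}; {C}⁺ = {C} — none reach the full schema.

{A}; {D}; {C, F}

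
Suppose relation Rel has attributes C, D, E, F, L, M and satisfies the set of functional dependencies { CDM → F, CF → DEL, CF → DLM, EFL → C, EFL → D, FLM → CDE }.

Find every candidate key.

CF, CDM, EFL, FLM

{C, F}⁺: CF→DEL adds D, E, L; CF→DLM adds M → {C, D, E, F, L, M}. Minimal: {F}⁺ = {F}; {C}⁺ = {C} — none reach the full schema.
{C, D, M}⁺: CDM→F adds F; CF→DEL adds E, L → {C, D, E, F, L, M}. Minimal: {D, M}⁺ = {D, M}; {C, M}⁺ = {C, M}; {C, D}⁺ = {C, D} — none reach the full schema.
{E, F, L}⁺: EFL→C adds C; EFL→D adds D; CF→DLM adds M → {C, D, E, F, L, M}. Minimal: {F, L}⁺ = {F, L}; {E, L}⁺ = {E, L}; {E, F}⁺ = {E, F} — none reach the full schema.
{F, L, M}⁺: FLM→CDE adds C, D, E → {C, D, E, F, L, M}. Minimal: {L, M}⁺ = {L, M}; {F, M}⁺ = {F, M}; {F, L}⁺ = {F, L} — none reach the full schema.
Any other superkey contains one of these as a subset, so there are no further candidate keys.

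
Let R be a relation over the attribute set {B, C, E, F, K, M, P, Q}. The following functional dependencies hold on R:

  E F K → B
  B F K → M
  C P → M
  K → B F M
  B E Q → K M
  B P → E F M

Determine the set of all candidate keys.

Attributes C, P, Q never appear on any right-hand side, so every candidate key must contain {C, P, Q}.
{C, P, Q}⁺ = {C, M, P, Q}, which is not all of the schema, so we must add further attributes.
{B, C, P, Q}⁺: CP→M adds M; BP→EFM adds E, F; BEQ→KM adds K → {B, C, E, F, K, M, P, Q}.
{C, K, P, Q}⁺: CP→M adds M; K→BFM adds B, F; BP→EFM adds E → {B, C, E, F, K, M, P, Q}.
Any other superkey contains one of these as a subset, so there are no further candidate keys.

{B, C, P, Q}; {C, K, P, Q}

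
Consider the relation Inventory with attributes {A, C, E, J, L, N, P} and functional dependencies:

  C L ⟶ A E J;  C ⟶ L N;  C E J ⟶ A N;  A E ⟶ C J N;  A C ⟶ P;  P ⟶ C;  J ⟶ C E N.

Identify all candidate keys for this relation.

(C), (J), (P), (A, E)

{C}⁺: C→LN adds L, N; CL→AEJ adds A, E, J; AC→P adds P → {A, C, E, J, L, N, P}.
{J}⁺: J→CEN adds C, E, N; C→LN adds L; CEJ→AN adds A; AC→P adds P → {A, C, E, J, L, N, P}.
{P}⁺: P→C adds C; C→LN adds L, N; CL→AEJ adds A, E, J → {A, C, E, J, L, N, P}.
{A, E}⁺: AE→CJN adds C, J, N; AC→P adds P; C→LN adds L → {A, C, E, J, L, N, P}. Minimal: {E}⁺ = {E}; {A}⁺ = {A} — none reach the full schema.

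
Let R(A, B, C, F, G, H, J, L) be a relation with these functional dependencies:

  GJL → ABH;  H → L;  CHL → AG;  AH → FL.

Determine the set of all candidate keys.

{C, H, J}; {C, G, J, L}

Attributes C, J never appear on any right-hand side, so every candidate key must contain {C, J}.
{C, J}⁺ = {C, J}, which is not all of the schema, so we must add further attributes.
{C, H, J}⁺: H→L adds L; CHL→AG adds A, G; AH→FL adds F; GJL→ABH adds B → {A, B, C, F, G, H, J, L}. Minimal: {H, J}⁺ = {H, J, L}; {C, J}⁺ = {C, J}; {C, H}⁺ = {A, C, F, G, H, L} — none reach the full schema.
{C, G, J, L}⁺: GJL→ABH adds A, B, H; AH→FL adds F → {A, B, C, F, G, H, J, L}. Minimal: {G, J, L}⁺ = {A, B, F, G, H, J, L}; {C, J, L}⁺ = {C, J, L}; {C, G, L}⁺ = {C, G, L}; … — none reach the full schema.
Any other superkey contains one of these as a subset, so there are no further candidate keys.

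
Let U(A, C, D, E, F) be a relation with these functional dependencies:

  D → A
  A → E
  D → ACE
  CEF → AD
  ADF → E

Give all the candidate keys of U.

(D, F), (A, C, F), (C, E, F)

{D, F}⁺: D→A adds A; A→E adds E; D→ACE adds C → {A, C, D, E, F}. Minimal: {F}⁺ = {F}; {D}⁺ = {A, C, D, E} — none reach the full schema.
{A, C, F}⁺: A→E adds E; CEF→AD adds D → {A, C, D, E, F}. Minimal: {C, F}⁺ = {C, F}; {A, F}⁺ = {A, E, F}; {A, C}⁺ = {A, C, E} — none reach the full schema.
{C, E, F}⁺: CEF→AD adds A, D → {A, C, D, E, F}. Minimal: {E, F}⁺ = {E, F}; {C, F}⁺ = {C, F}; {C, E}⁺ = {C, E} — none reach the full schema.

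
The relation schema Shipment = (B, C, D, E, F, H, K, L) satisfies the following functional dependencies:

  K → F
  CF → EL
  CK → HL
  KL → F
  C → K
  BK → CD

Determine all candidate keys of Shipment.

Attribute B never appears on the right-hand side of any dependency, so B must belong to every candidate key.
{B}⁺ = {B}, which is not all of the schema, so we must add further attributes.
{B, C}⁺: C→K adds K; BK→CD adds D; K→F adds F; CF→EL adds E, L; CK→HL adds H → {B, C, D, E, F, H, K, L}. Minimal: {C}⁺ = {C, E, F, H, K, L}; {B}⁺ = {B} — none reach the full schema.
{B, K}⁺: K→F adds F; BK→CD adds C, D; CF→EL adds E, L; CK→HL adds H → {B, C, D, E, F, H, K, L}. Minimal: {K}⁺ = {F, K}; {B}⁺ = {B} — none reach the full schema.
Any other superkey contains one of these as a subset, so there are no further candidate keys.

{B, C}, {B, K}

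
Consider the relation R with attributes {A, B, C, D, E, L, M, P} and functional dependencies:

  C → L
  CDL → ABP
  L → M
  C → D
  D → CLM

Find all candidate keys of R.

Attribute E never appears on the right-hand side of any dependency, so E must belong to every candidate key.
{E}⁺ = {E}, which is not all of the schema, so we must add further attributes.
{C, E}⁺: C→L adds L; L→M adds M; C→D adds D; CDL→ABP adds A, B, P → {A, B, C, D, E, L, M, P}. Minimal: {E}⁺ = {E}; {C}⁺ = {A, B, C, D, L, M, P} — none reach the full schema.
{D, E}⁺: D→CLM adds C, L, M; CDL→ABP adds A, B, P → {A, B, C, D, E, L, M, P}. Minimal: {E}⁺ = {E}; {D}⁺ = {A, B, C, D, L, M, P} — none reach the full schema.
Any other superkey contains one of these as a subset, so there are no further candidate keys.

{C, E}, {D, E}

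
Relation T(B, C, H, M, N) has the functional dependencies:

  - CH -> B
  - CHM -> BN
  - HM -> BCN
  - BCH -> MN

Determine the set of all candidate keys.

Attribute H never appears on the right-hand side of any dependency, so H must belong to every candidate key.
{H}⁺ = {H}, which is not all of the schema, so we must add further attributes.
{C, H}⁺: CH→B adds B; BCH→MN adds M, N → {B, C, H, M, N}. Minimal: {H}⁺ = {H}; {C}⁺ = {C} — none reach the full schema.
{H, M}⁺: HM→BCN adds B, C, N → {B, C, H, M, N}. Minimal: {M}⁺ = {M}; {H}⁺ = {H} — none reach the full schema.
Any other superkey contains one of these as a subset, so there are no further candidate keys.

{C, H}, {H, M}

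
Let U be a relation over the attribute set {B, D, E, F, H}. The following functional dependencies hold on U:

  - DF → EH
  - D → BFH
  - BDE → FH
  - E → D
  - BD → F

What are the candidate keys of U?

{D}⁺: D→BFH adds B, F, H; DF→EH adds E → {B, D, E, F, H}.
{E}⁺: E→D adds D; D→BFH adds B, F, H → {B, D, E, F, H}.
Any other superkey contains one of these as a subset, so there are no further candidate keys.

{D}, {E}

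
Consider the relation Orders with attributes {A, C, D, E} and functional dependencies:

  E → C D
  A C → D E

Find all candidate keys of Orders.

{A, C}, {A, E}

Attribute A never appears on the right-hand side of any dependency, so A must belong to every candidate key.
{A}⁺ = {A}, which is not all of the schema, so we must add further attributes.
{A, C}⁺: AC→DE adds D, E → {A, C, D, E}.
{A, E}⁺: E→CD adds C, D → {A, C, D, E}.
Any other superkey contains one of these as a subset, so there are no further candidate keys.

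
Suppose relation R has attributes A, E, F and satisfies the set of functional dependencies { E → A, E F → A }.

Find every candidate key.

(E, F)

Attributes E, F never appear on any right-hand side, so every candidate key must contain {E, F}.
{E, F}⁺ = {A, E, F}, which is all of the schema, so {E, F} is the only candidate key.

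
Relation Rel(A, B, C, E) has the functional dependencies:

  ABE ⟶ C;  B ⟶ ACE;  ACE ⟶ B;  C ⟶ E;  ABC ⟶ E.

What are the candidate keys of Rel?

{B}⁺: B→ACE adds A, C, E → {A, B, C, E}.
{A, C}⁺: C→E adds E; ACE→B adds B → {A, B, C, E}. Minimal: {C}⁺ = {C, E}; {A}⁺ = {A} — none reach the full schema.
Any other superkey contains one of these as a subset, so there are no further candidate keys.

(B), (A, C)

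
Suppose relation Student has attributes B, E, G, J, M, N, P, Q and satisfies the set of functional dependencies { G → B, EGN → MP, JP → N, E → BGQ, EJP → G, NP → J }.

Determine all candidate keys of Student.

{E, N}; {E, J, P}

Attribute E never appears on the right-hand side of any dependency, so E must belong to every candidate key.
{E}⁺ = {B, E, G, Q}, which is not all of the schema, so we must add further attributes.
{E, N}⁺: E→BGQ adds B, G, Q; EGN→MP adds M, P; NP→J adds J → {B, E, G, J, M, N, P, Q}. Minimal: {N}⁺ = {N}; {E}⁺ = {B, E, G, Q} — none reach the full schema.
{E, J, P}⁺: JP→N adds N; E→BGQ adds B, G, Q; EGN→MP adds M → {B, E, G, J, M, N, P, Q}. Minimal: {J, P}⁺ = {J, N, P}; {E, P}⁺ = {B, E, G, P, Q}; {E, J}⁺ = {B, E, G, J, Q} — none reach the full schema.
Any other superkey contains one of these as a subset, so there are no further candidate keys.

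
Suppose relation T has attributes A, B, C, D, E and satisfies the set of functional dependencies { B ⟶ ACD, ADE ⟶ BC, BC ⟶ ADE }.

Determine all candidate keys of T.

{B}, {A, D, E}

{B}⁺: B→ACD adds A, C, D; BC→ADE adds E → {A, B, C, D, E}.
{A, D, E}⁺: ADE→BC adds B, C → {A, B, C, D, E}. Minimal: {D, E}⁺ = {D, E}; {A, E}⁺ = {A, E}; {A, D}⁺ = {A, D} — none reach the full schema.
Any other superkey contains one of these as a subset, so there are no further candidate keys.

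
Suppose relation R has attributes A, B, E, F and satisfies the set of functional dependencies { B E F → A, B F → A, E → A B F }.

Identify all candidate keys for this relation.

{E}⁺: E→ABF adds A, B, F → {A, B, E, F}.
No other minimal superkey exists.

(E)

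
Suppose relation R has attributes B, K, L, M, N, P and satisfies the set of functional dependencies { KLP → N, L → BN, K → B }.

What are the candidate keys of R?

{K, L, M, P}

Attributes K, L, M, P never appear on any right-hand side, so every candidate key must contain {K, L, M, P}.
{K, L, M, P}⁺ = {B, K, L, M, N, P}, which is all of the schema, so {K, L, M, P} is the only candidate key.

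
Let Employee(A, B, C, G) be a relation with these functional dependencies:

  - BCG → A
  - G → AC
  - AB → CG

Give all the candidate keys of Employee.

(A, B); (B, G)

Attribute B never appears on the right-hand side of any dependency, so B must belong to every candidate key.
{B}⁺ = {B}, which is not all of the schema, so we must add further attributes.
{A, B}⁺: AB→CG adds C, G → {A, B, C, G}. Minimal: {B}⁺ = {B}; {A}⁺ = {A} — none reach the full schema.
{B, G}⁺: G→AC adds A, C → {A, B, C, G}. Minimal: {G}⁺ = {A, C, G}; {B}⁺ = {B} — none reach the full schema.
Any other superkey contains one of these as a subset, so there are no further candidate keys.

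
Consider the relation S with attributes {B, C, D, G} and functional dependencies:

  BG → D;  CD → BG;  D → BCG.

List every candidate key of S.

{D}, {B, G}

{D}⁺: D→BCG adds B, C, G → {B, C, D, G}.
{B, G}⁺: BG→D adds D; D→BCG adds C → {B, C, D, G}. Minimal: {G}⁺ = {G}; {B}⁺ = {B} — none reach the full schema.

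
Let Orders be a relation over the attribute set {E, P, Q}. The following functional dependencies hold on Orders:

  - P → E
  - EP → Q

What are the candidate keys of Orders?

{P}

Attribute P never appears on the right-hand side of any dependency, so P must belong to every candidate key.
{P}⁺ = {E, P, Q}, which is all of the schema, so {P} is the only candidate key.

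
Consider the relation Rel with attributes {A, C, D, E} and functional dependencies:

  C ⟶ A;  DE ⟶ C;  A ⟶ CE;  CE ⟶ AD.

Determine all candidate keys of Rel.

{A}⁺: A→CE adds C, E; CE→AD adds D → {A, C, D, E}.
{C}⁺: C→A adds A; A→CE adds E; CE→AD adds D → {A, C, D, E}.
{D, E}⁺: DE→C adds C; CE→AD adds A → {A, C, D, E}.

(A), (C), (D, E)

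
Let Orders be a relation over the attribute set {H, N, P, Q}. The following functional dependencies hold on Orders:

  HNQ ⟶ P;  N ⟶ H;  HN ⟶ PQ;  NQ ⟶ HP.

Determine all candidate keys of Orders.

Attribute N never appears on the right-hand side of any dependency, so N must belong to every candidate key.
{N}⁺ = {H, N, P, Q}, which is all of the schema, so {N} is the only candidate key.

{N}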